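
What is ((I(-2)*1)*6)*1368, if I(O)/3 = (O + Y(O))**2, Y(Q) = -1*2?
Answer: 393984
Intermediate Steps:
Y(Q) = -2
I(O) = 3*(-2 + O)**2 (I(O) = 3*(O - 2)**2 = 3*(-2 + O)**2)
((I(-2)*1)*6)*1368 = (((3*(-2 - 2)**2)*1)*6)*1368 = (((3*(-4)**2)*1)*6)*1368 = (((3*16)*1)*6)*1368 = ((48*1)*6)*1368 = (48*6)*1368 = 288*1368 = 393984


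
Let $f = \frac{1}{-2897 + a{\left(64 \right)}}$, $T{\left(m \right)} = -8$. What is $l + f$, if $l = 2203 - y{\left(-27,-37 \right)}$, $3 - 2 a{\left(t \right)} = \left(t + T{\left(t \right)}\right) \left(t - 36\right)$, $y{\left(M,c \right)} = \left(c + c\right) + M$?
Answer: $\frac{16955134}{7359} \approx 2304.0$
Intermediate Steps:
$y{\left(M,c \right)} = M + 2 c$ ($y{\left(M,c \right)} = 2 c + M = M + 2 c$)
$a{\left(t \right)} = \frac{3}{2} - \frac{\left(-36 + t\right) \left(-8 + t\right)}{2}$ ($a{\left(t \right)} = \frac{3}{2} - \frac{\left(t - 8\right) \left(t - 36\right)}{2} = \frac{3}{2} - \frac{\left(-8 + t\right) \left(-36 + t\right)}{2} = \frac{3}{2} - \frac{\left(-36 + t\right) \left(-8 + t\right)}{2}$)
$f = - \frac{2}{7359}$ ($f = \frac{1}{-2897 - \left(- \frac{2531}{2} + 2048\right)} = \frac{1}{-2897 - \frac{1565}{2}} = \frac{1}{- \frac{7359}{2}} = - \frac{2}{7359} \approx -0.00027178$)
$l = 2304$ ($l = 2203 - \left(-27 + 2 \left(-37\right)\right) = 2203 - \left(-27 - 74\right) = 2203 - -101 = 2203 + 101 = 2304$)
$l + f = 2304 - \frac{2}{7359} = \frac{16955134}{7359}$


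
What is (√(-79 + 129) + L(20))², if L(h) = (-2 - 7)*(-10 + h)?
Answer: 8150 - 900*√2 ≈ 6877.2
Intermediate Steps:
L(h) = 90 - 9*h (L(h) = -9*(-10 + h) = 90 - 9*h)
(√(-79 + 129) + L(20))² = (√(-79 + 129) + (90 - 9*20))² = (√50 + (90 - 180))² = (5*√2 - 90)² = (-90 + 5*√2)²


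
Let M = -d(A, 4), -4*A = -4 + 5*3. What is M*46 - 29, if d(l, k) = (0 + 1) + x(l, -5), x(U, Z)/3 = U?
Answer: 609/2 ≈ 304.50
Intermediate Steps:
x(U, Z) = 3*U
A = -11/4 (A = -(-4 + 5*3)/4 = -(-4 + 15)/4 = -¼*11 = -11/4 ≈ -2.7500)
d(l, k) = 1 + 3*l (d(l, k) = (0 + 1) + 3*l = 1 + 3*l)
M = 29/4 (M = -(1 + 3*(-11/4)) = -(1 - 33/4) = -1*(-29/4) = 29/4 ≈ 7.2500)
M*46 - 29 = (29/4)*46 - 29 = 667/2 - 29 = 609/2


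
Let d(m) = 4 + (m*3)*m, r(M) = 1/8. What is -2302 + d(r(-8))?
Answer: -147069/64 ≈ -2298.0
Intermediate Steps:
r(M) = ⅛
d(m) = 4 + 3*m² (d(m) = 4 + (3*m)*m = 4 + 3*m²)
-2302 + d(r(-8)) = -2302 + (4 + 3*(⅛)²) = -2302 + (4 + 3*(1/64)) = -2302 + (4 + 3/64) = -2302 + 259/64 = -147069/64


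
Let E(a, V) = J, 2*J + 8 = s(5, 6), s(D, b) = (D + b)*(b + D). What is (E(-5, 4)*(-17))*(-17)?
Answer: 32657/2 ≈ 16329.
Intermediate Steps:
s(D, b) = (D + b)² (s(D, b) = (D + b)*(D + b) = (D + b)²)
J = 113/2 (J = -4 + (5 + 6)²/2 = -4 + (½)*11² = -4 + (½)*121 = -4 + 121/2 = 113/2 ≈ 56.500)
E(a, V) = 113/2
(E(-5, 4)*(-17))*(-17) = ((113/2)*(-17))*(-17) = -1921/2*(-17) = 32657/2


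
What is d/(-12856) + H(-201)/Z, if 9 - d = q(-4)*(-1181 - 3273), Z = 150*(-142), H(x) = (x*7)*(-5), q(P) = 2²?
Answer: -7835241/4563880 ≈ -1.7168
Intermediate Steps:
q(P) = 4
H(x) = -35*x (H(x) = (7*x)*(-5) = -35*x)
Z = -21300
d = 17825 (d = 9 - 4*(-1181 - 3273) = 9 - 4*(-4454) = 9 - 1*(-17816) = 9 + 17816 = 17825)
d/(-12856) + H(-201)/Z = 17825/(-12856) - 35*(-201)/(-21300) = 17825*(-1/12856) + 7035*(-1/21300) = -17825/12856 - 469/1420 = -7835241/4563880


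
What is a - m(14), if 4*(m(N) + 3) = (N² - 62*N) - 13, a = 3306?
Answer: 13921/4 ≈ 3480.3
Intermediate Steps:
m(N) = -25/4 - 31*N/2 + N²/4 (m(N) = -3 + ((N² - 62*N) - 13)/4 = -3 + (-13 + N² - 62*N)/4 = -3 + (-13/4 - 31*N/2 + N²/4) = -25/4 - 31*N/2 + N²/4)
a - m(14) = 3306 - (-25/4 - 31/2*14 + (¼)*14²) = 3306 - (-25/4 - 217 + (¼)*196) = 3306 - (-25/4 - 217 + 49) = 3306 - 1*(-697/4) = 3306 + 697/4 = 13921/4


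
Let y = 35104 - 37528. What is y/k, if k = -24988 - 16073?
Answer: 808/13687 ≈ 0.059034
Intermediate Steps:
y = -2424
k = -41061
y/k = -2424/(-41061) = -2424*(-1/41061) = 808/13687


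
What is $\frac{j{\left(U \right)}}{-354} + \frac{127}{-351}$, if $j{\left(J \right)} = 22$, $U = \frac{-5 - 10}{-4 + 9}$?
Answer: $- \frac{8780}{20709} \approx -0.42397$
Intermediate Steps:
$U = -3$ ($U = - \frac{15}{5} = \left(-15\right) \frac{1}{5} = -3$)
$\frac{j{\left(U \right)}}{-354} + \frac{127}{-351} = \frac{22}{-354} + \frac{127}{-351} = 22 \left(- \frac{1}{354}\right) + 127 \left(- \frac{1}{351}\right) = - \frac{11}{177} - \frac{127}{351} = - \frac{8780}{20709}$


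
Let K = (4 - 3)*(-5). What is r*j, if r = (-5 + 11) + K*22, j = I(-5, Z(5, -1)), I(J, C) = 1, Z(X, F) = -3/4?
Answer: -104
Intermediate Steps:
Z(X, F) = -¾ (Z(X, F) = -3*¼ = -¾)
j = 1
K = -5 (K = 1*(-5) = -5)
r = -104 (r = (-5 + 11) - 5*22 = 6 - 110 = -104)
r*j = -104*1 = -104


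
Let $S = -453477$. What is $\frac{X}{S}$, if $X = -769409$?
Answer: $\frac{769409}{453477} \approx 1.6967$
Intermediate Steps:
$\frac{X}{S} = - \frac{769409}{-453477} = \left(-769409\right) \left(- \frac{1}{453477}\right) = \frac{769409}{453477}$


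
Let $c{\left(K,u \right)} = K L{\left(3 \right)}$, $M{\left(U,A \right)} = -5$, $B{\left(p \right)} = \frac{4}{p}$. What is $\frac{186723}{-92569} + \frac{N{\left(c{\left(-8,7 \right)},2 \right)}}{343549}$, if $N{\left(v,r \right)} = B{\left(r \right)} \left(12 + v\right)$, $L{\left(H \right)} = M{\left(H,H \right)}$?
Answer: $- \frac{64138872751}{31801987381} \approx -2.0168$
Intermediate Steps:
$L{\left(H \right)} = -5$
$c{\left(K,u \right)} = - 5 K$ ($c{\left(K,u \right)} = K \left(-5\right) = - 5 K$)
$N{\left(v,r \right)} = \frac{4 \left(12 + v\right)}{r}$ ($N{\left(v,r \right)} = \frac{4}{r} \left(12 + v\right) = \frac{4 \left(12 + v\right)}{r}$)
$\frac{186723}{-92569} + \frac{N{\left(c{\left(-8,7 \right)},2 \right)}}{343549} = \frac{186723}{-92569} + \frac{4 \cdot \frac{1}{2} \left(12 - -40\right)}{343549} = 186723 \left(- \frac{1}{92569}\right) + 4 \cdot \frac{1}{2} \left(12 + 40\right) \frac{1}{343549} = - \frac{186723}{92569} + 4 \cdot \frac{1}{2} \cdot 52 \cdot \frac{1}{343549} = - \frac{186723}{92569} + 104 \cdot \frac{1}{343549} = - \frac{186723}{92569} + \frac{104}{343549} = - \frac{64138872751}{31801987381}$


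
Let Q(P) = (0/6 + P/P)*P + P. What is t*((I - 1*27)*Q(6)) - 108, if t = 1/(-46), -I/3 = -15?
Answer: -2592/23 ≈ -112.70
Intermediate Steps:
I = 45 (I = -3*(-15) = 45)
Q(P) = 2*P (Q(P) = (0*(1/6) + 1)*P + P = (0 + 1)*P + P = 1*P + P = P + P = 2*P)
t = -1/46 ≈ -0.021739
t*((I - 1*27)*Q(6)) - 108 = -(45 - 1*27)*2*6/46 - 108 = -(45 - 27)*12/46 - 108 = -9*12/23 - 108 = -1/46*216 - 108 = -108/23 - 108 = -2592/23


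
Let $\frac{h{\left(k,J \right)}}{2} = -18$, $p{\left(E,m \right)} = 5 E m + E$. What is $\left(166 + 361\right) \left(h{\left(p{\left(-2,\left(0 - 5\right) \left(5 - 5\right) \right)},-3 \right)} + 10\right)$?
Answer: $-13702$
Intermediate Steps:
$p{\left(E,m \right)} = E + 5 E m$ ($p{\left(E,m \right)} = 5 E m + E = E + 5 E m$)
$h{\left(k,J \right)} = -36$ ($h{\left(k,J \right)} = 2 \left(-18\right) = -36$)
$\left(166 + 361\right) \left(h{\left(p{\left(-2,\left(0 - 5\right) \left(5 - 5\right) \right)},-3 \right)} + 10\right) = \left(166 + 361\right) \left(-36 + 10\right) = 527 \left(-26\right) = -13702$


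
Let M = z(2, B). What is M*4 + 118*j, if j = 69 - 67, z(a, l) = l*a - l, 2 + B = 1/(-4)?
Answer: 227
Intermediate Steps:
B = -9/4 (B = -2 + 1/(-4) = -2 - ¼ = -9/4 ≈ -2.2500)
z(a, l) = -l + a*l (z(a, l) = a*l - l = -l + a*l)
M = -9/4 (M = -9*(-1 + 2)/4 = -9/4*1 = -9/4 ≈ -2.2500)
j = 2
M*4 + 118*j = -9/4*4 + 118*2 = -9 + 236 = 227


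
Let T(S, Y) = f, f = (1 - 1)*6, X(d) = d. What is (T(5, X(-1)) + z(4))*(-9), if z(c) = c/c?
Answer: -9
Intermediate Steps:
z(c) = 1
f = 0 (f = 0*6 = 0)
T(S, Y) = 0
(T(5, X(-1)) + z(4))*(-9) = (0 + 1)*(-9) = 1*(-9) = -9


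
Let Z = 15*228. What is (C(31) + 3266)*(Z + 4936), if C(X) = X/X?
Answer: 27299052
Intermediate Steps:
Z = 3420
C(X) = 1
(C(31) + 3266)*(Z + 4936) = (1 + 3266)*(3420 + 4936) = 3267*8356 = 27299052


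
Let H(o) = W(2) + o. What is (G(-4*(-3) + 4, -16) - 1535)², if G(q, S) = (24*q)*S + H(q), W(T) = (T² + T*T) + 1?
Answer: 58583716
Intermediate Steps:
W(T) = 1 + 2*T² (W(T) = (T² + T²) + 1 = 2*T² + 1 = 1 + 2*T²)
H(o) = 9 + o (H(o) = (1 + 2*2²) + o = (1 + 2*4) + o = (1 + 8) + o = 9 + o)
G(q, S) = 9 + q + 24*S*q (G(q, S) = (24*q)*S + (9 + q) = 24*S*q + (9 + q) = 9 + q + 24*S*q)
(G(-4*(-3) + 4, -16) - 1535)² = ((9 + (-4*(-3) + 4) + 24*(-16)*(-4*(-3) + 4)) - 1535)² = ((9 + (12 + 4) + 24*(-16)*(12 + 4)) - 1535)² = ((9 + 16 + 24*(-16)*16) - 1535)² = ((9 + 16 - 6144) - 1535)² = (-6119 - 1535)² = (-7654)² = 58583716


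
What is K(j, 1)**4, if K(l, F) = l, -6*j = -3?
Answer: 1/16 ≈ 0.062500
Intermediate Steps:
j = 1/2 (j = -1/6*(-3) = 1/2 ≈ 0.50000)
K(j, 1)**4 = (1/2)**4 = 1/16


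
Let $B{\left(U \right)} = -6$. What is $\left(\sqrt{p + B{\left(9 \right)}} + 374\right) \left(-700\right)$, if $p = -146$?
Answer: $-261800 - 1400 i \sqrt{38} \approx -2.618 \cdot 10^{5} - 8630.2 i$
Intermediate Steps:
$\left(\sqrt{p + B{\left(9 \right)}} + 374\right) \left(-700\right) = \left(\sqrt{-146 - 6} + 374\right) \left(-700\right) = \left(\sqrt{-152} + 374\right) \left(-700\right) = \left(2 i \sqrt{38} + 374\right) \left(-700\right) = \left(374 + 2 i \sqrt{38}\right) \left(-700\right) = -261800 - 1400 i \sqrt{38}$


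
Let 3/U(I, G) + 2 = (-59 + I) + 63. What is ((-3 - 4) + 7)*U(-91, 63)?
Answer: 0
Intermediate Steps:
U(I, G) = 3/(2 + I) (U(I, G) = 3/(-2 + ((-59 + I) + 63)) = 3/(-2 + (4 + I)) = 3/(2 + I))
((-3 - 4) + 7)*U(-91, 63) = ((-3 - 4) + 7)*(3/(2 - 91)) = (-7 + 7)*(3/(-89)) = 0*(3*(-1/89)) = 0*(-3/89) = 0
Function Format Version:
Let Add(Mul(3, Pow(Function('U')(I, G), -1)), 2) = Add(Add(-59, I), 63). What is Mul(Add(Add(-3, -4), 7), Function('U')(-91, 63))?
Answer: 0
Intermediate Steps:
Function('U')(I, G) = Mul(3, Pow(Add(2, I), -1)) (Function('U')(I, G) = Mul(3, Pow(Add(-2, Add(Add(-59, I), 63)), -1)) = Mul(3, Pow(Add(-2, Add(4, I)), -1)) = Mul(3, Pow(Add(2, I), -1)))
Mul(Add(Add(-3, -4), 7), Function('U')(-91, 63)) = Mul(Add(Add(-3, -4), 7), Mul(3, Pow(Add(2, -91), -1))) = Mul(Add(-7, 7), Mul(3, Pow(-89, -1))) = Mul(0, Mul(3, Rational(-1, 89))) = Mul(0, Rational(-3, 89)) = 0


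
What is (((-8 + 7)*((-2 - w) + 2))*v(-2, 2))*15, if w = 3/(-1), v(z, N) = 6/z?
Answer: 135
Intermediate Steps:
w = -3 (w = 3*(-1) = -3)
(((-8 + 7)*((-2 - w) + 2))*v(-2, 2))*15 = (((-8 + 7)*((-2 - 1*(-3)) + 2))*(6/(-2)))*15 = ((-((-2 + 3) + 2))*(6*(-½)))*15 = (-(1 + 2)*(-3))*15 = (-1*3*(-3))*15 = -3*(-3)*15 = 9*15 = 135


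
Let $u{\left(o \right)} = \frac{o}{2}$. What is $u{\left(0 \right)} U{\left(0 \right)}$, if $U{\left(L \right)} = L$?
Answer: $0$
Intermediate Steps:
$u{\left(o \right)} = \frac{o}{2}$ ($u{\left(o \right)} = o \frac{1}{2} = \frac{o}{2}$)
$u{\left(0 \right)} U{\left(0 \right)} = \frac{1}{2} \cdot 0 \cdot 0 = 0 \cdot 0 = 0$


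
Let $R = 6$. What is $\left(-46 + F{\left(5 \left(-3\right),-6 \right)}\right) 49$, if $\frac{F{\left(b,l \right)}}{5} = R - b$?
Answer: $2891$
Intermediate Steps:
$F{\left(b,l \right)} = 30 - 5 b$ ($F{\left(b,l \right)} = 5 \left(6 - b\right) = 30 - 5 b$)
$\left(-46 + F{\left(5 \left(-3\right),-6 \right)}\right) 49 = \left(-46 - \left(-30 + 5 \cdot 5 \left(-3\right)\right)\right) 49 = \left(-46 + \left(30 - -75\right)\right) 49 = \left(-46 + \left(30 + 75\right)\right) 49 = \left(-46 + 105\right) 49 = 59 \cdot 49 = 2891$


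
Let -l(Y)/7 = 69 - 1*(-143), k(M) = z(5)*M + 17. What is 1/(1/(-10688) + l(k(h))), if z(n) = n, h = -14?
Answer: -10688/15860993 ≈ -0.00067385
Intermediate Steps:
k(M) = 17 + 5*M (k(M) = 5*M + 17 = 17 + 5*M)
l(Y) = -1484 (l(Y) = -7*(69 - 1*(-143)) = -7*(69 + 143) = -7*212 = -1484)
1/(1/(-10688) + l(k(h))) = 1/(1/(-10688) - 1484) = 1/(-1/10688 - 1484) = 1/(-15860993/10688) = -10688/15860993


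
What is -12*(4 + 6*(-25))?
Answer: 1752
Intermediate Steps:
-12*(4 + 6*(-25)) = -12*(4 - 150) = -12*(-146) = 1752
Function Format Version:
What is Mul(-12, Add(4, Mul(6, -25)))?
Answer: 1752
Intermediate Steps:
Mul(-12, Add(4, Mul(6, -25))) = Mul(-12, Add(4, -150)) = Mul(-12, -146) = 1752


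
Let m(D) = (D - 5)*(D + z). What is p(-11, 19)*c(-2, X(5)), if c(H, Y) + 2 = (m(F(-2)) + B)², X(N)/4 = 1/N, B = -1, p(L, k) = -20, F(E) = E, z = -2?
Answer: -14540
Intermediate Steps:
m(D) = (-5 + D)*(-2 + D) (m(D) = (D - 5)*(D - 2) = (-5 + D)*(-2 + D))
X(N) = 4/N
c(H, Y) = 727 (c(H, Y) = -2 + ((10 + (-2)² - 7*(-2)) - 1)² = -2 + ((10 + 4 + 14) - 1)² = -2 + (28 - 1)² = -2 + 27² = -2 + 729 = 727)
p(-11, 19)*c(-2, X(5)) = -20*727 = -14540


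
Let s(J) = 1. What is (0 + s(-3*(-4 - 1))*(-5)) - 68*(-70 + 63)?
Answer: 471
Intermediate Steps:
(0 + s(-3*(-4 - 1))*(-5)) - 68*(-70 + 63) = (0 + 1*(-5)) - 68*(-70 + 63) = (0 - 5) - 68*(-7) = -5 + 476 = 471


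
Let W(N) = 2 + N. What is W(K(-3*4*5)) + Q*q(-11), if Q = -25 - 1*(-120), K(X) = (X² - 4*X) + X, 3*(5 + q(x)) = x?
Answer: 8876/3 ≈ 2958.7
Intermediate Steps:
q(x) = -5 + x/3
K(X) = X² - 3*X
Q = 95 (Q = -25 + 120 = 95)
W(K(-3*4*5)) + Q*q(-11) = (2 + (-3*4*5)*(-3 - 3*4*5)) + 95*(-5 + (⅓)*(-11)) = (2 + (-12*5)*(-3 - 12*5)) + 95*(-5 - 11/3) = (2 - 60*(-3 - 60)) + 95*(-26/3) = (2 - 60*(-63)) - 2470/3 = (2 + 3780) - 2470/3 = 3782 - 2470/3 = 8876/3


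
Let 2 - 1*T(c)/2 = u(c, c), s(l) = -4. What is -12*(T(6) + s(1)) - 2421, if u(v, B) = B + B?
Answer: -2133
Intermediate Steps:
u(v, B) = 2*B
T(c) = 4 - 4*c
-12*(T(6) + s(1)) - 2421 = -12*((4 - 4*6) - 4) - 2421 = -12*((4 - 24) - 4) - 2421 = -12*(-20 - 4) - 2421 = -12*(-24) - 2421 = 288 - 2421 = -2133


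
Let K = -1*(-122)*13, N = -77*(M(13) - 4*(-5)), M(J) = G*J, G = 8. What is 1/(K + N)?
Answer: -1/7962 ≈ -0.00012560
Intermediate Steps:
M(J) = 8*J
N = -9548 (N = -77*(8*13 - 4*(-5)) = -77*(104 + 20) = -77*124 = -9548)
K = 1586 (K = 122*13 = 1586)
1/(K + N) = 1/(1586 - 9548) = 1/(-7962) = -1/7962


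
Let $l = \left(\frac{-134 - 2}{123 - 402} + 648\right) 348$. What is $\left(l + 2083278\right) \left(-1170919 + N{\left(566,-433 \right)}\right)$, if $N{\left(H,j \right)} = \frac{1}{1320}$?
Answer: $- \frac{165946681788796829}{61380} \approx -2.7036 \cdot 10^{12}$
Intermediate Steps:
$N{\left(H,j \right)} = \frac{1}{1320}$
$l = \frac{20987648}{93}$ ($l = \left(- \frac{136}{-279} + 648\right) 348 = \left(\left(-136\right) \left(- \frac{1}{279}\right) + 648\right) 348 = \left(\frac{136}{279} + 648\right) 348 = \frac{180928}{279} \cdot 348 = \frac{20987648}{93} \approx 2.2567 \cdot 10^{5}$)
$\left(l + 2083278\right) \left(-1170919 + N{\left(566,-433 \right)}\right) = \left(\frac{20987648}{93} + 2083278\right) \left(-1170919 + \frac{1}{1320}\right) = \frac{214732502}{93} \left(- \frac{1545613079}{1320}\right) = - \frac{165946681788796829}{61380}$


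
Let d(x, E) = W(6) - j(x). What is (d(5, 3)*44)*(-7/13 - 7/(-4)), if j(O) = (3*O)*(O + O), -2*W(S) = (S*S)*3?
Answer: -141372/13 ≈ -10875.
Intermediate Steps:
W(S) = -3*S**2/2 (W(S) = -S*S*3/2 = -S**2*3/2 = -3*S**2/2)
j(O) = 6*O**2 (j(O) = (3*O)*(2*O) = 6*O**2)
d(x, E) = -54 - 6*x**2 (d(x, E) = -3/2*6**2 - 6*x**2 = -3/2*36 - 6*x**2 = -54 - 6*x**2)
(d(5, 3)*44)*(-7/13 - 7/(-4)) = ((-54 - 6*5**2)*44)*(-7/13 - 7/(-4)) = ((-54 - 6*25)*44)*(-7*1/13 - 7*(-1/4)) = ((-54 - 150)*44)*(-7/13 + 7/4) = -204*44*(63/52) = -8976*63/52 = -141372/13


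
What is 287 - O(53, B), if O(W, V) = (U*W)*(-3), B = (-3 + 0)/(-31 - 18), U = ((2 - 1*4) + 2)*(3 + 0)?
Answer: 287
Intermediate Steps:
U = 0 (U = ((2 - 4) + 2)*3 = (-2 + 2)*3 = 0*3 = 0)
B = 3/49 (B = -3/(-49) = -3*(-1/49) = 3/49 ≈ 0.061224)
O(W, V) = 0 (O(W, V) = (0*W)*(-3) = 0*(-3) = 0)
287 - O(53, B) = 287 - 1*0 = 287 + 0 = 287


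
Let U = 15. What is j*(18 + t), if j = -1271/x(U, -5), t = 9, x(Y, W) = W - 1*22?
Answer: 1271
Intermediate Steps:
x(Y, W) = -22 + W (x(Y, W) = W - 22 = -22 + W)
j = 1271/27 (j = -1271/(-22 - 5) = -1271/(-27) = -1271*(-1/27) = 1271/27 ≈ 47.074)
j*(18 + t) = 1271*(18 + 9)/27 = (1271/27)*27 = 1271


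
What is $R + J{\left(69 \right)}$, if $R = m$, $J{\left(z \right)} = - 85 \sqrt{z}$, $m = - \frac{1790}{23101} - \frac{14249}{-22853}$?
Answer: $\frac{288259279}{527927153} - 85 \sqrt{69} \approx -705.52$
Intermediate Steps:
$m = \frac{288259279}{527927153}$ ($m = \left(-1790\right) \frac{1}{23101} - - \frac{14249}{22853} = - \frac{1790}{23101} + \frac{14249}{22853} = \frac{288259279}{527927153} \approx 0.54602$)
$R = \frac{288259279}{527927153} \approx 0.54602$
$R + J{\left(69 \right)} = \frac{288259279}{527927153} - 85 \sqrt{69}$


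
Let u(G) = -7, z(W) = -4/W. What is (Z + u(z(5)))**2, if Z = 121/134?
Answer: 667489/17956 ≈ 37.174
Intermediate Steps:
Z = 121/134 (Z = 121*(1/134) = 121/134 ≈ 0.90298)
(Z + u(z(5)))**2 = (121/134 - 7)**2 = (-817/134)**2 = 667489/17956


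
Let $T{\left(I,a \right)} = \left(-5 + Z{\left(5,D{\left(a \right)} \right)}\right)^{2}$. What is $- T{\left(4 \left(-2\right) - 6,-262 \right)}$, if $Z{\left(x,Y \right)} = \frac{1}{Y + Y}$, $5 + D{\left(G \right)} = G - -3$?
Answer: $- \frac{6974881}{278784} \approx -25.019$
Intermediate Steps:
$D{\left(G \right)} = -2 + G$ ($D{\left(G \right)} = -5 + \left(G - -3\right) = -5 + \left(G + 3\right) = -5 + \left(3 + G\right) = -2 + G$)
$Z{\left(x,Y \right)} = \frac{1}{2 Y}$
$T{\left(I,a \right)} = \left(-5 + \frac{1}{2 \left(-2 + a\right)}\right)^{2}$
$- T{\left(4 \left(-2\right) - 6,-262 \right)} = - \frac{\left(-21 + 10 \left(-262\right)\right)^{2}}{4 \left(-2 - 262\right)^{2}} = - \frac{\left(-21 - 2620\right)^{2}}{4 \cdot 69696} = - \frac{\left(-2641\right)^{2}}{4 \cdot 69696} = - \frac{6974881}{4 \cdot 69696} = \left(-1\right) \frac{6974881}{278784} = - \frac{6974881}{278784}$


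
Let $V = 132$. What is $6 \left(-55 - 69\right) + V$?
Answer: $-612$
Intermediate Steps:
$6 \left(-55 - 69\right) + V = 6 \left(-55 - 69\right) + 132 = 6 \left(-124\right) + 132 = -744 + 132 = -612$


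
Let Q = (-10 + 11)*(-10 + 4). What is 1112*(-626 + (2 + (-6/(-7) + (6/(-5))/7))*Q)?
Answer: -24991088/35 ≈ -7.1403e+5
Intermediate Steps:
Q = -6 (Q = 1*(-6) = -6)
1112*(-626 + (2 + (-6/(-7) + (6/(-5))/7))*Q) = 1112*(-626 + (2 + (-6/(-7) + (6/(-5))/7))*(-6)) = 1112*(-626 + (2 + (-6*(-⅐) + (6*(-⅕))*(⅐)))*(-6)) = 1112*(-626 + (2 + (6/7 - 6/5*⅐))*(-6)) = 1112*(-626 + (2 + (6/7 - 6/35))*(-6)) = 1112*(-626 + (2 + 24/35)*(-6)) = 1112*(-626 + (94/35)*(-6)) = 1112*(-626 - 564/35) = 1112*(-22474/35) = -24991088/35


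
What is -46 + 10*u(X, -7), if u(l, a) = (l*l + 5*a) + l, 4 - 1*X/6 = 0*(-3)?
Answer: 5604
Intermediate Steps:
X = 24 (X = 24 - 0*(-3) = 24 - 6*0 = 24 + 0 = 24)
u(l, a) = l + l² + 5*a (u(l, a) = (l² + 5*a) + l = l + l² + 5*a)
-46 + 10*u(X, -7) = -46 + 10*(24 + 24² + 5*(-7)) = -46 + 10*(24 + 576 - 35) = -46 + 10*565 = -46 + 5650 = 5604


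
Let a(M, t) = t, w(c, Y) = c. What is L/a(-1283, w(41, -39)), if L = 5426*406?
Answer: 2202956/41 ≈ 53731.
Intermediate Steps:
L = 2202956
L/a(-1283, w(41, -39)) = 2202956/41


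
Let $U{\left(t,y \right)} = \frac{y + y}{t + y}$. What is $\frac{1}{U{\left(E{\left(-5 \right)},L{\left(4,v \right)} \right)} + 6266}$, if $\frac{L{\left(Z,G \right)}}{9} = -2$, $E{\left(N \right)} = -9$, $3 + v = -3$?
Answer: $\frac{3}{18802} \approx 0.00015956$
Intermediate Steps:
$v = -6$ ($v = -3 - 3 = -6$)
$L{\left(Z,G \right)} = -18$ ($L{\left(Z,G \right)} = 9 \left(-2\right) = -18$)
$U{\left(t,y \right)} = \frac{2 y}{t + y}$
$\frac{1}{U{\left(E{\left(-5 \right)},L{\left(4,v \right)} \right)} + 6266} = \frac{1}{2 \left(-18\right) \frac{1}{-9 - 18} + 6266} = \frac{1}{2 \left(-18\right) \frac{1}{-27} + 6266} = \frac{1}{2 \left(-18\right) \left(- \frac{1}{27}\right) + 6266} = \frac{1}{\frac{4}{3} + 6266} = \frac{1}{\frac{18802}{3}} = \frac{3}{18802}$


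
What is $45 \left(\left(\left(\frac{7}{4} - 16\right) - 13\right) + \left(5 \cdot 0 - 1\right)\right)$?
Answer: $- \frac{5085}{4} \approx -1271.3$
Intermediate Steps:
$45 \left(\left(\left(\frac{7}{4} - 16\right) - 13\right) + \left(5 \cdot 0 - 1\right)\right) = 45 \left(\left(\left(7 \cdot \frac{1}{4} - 16\right) - 13\right) + \left(0 - 1\right)\right) = 45 \left(\left(\left(\frac{7}{4} - 16\right) - 13\right) - 1\right) = 45 \left(\left(- \frac{57}{4} - 13\right) - 1\right) = 45 \left(- \frac{109}{4} - 1\right) = 45 \left(- \frac{113}{4}\right) = - \frac{5085}{4}$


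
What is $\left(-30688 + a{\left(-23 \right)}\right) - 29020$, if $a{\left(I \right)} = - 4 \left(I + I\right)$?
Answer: $-59524$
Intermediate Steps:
$a{\left(I \right)} = - 8 I$ ($a{\left(I \right)} = - 4 \cdot 2 I = - 8 I$)
$\left(-30688 + a{\left(-23 \right)}\right) - 29020 = \left(-30688 - -184\right) - 29020 = \left(-30688 + 184\right) - 29020 = -30504 - 29020 = -59524$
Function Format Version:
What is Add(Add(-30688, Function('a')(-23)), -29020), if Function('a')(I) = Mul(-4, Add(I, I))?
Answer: -59524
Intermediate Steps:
Function('a')(I) = Mul(-8, I) (Function('a')(I) = Mul(-4, Mul(2, I)) = Mul(-8, I))
Add(Add(-30688, Function('a')(-23)), -29020) = Add(Add(-30688, Mul(-8, -23)), -29020) = Add(Add(-30688, 184), -29020) = Add(-30504, -29020) = -59524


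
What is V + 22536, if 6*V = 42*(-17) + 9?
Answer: 44837/2 ≈ 22419.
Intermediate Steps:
V = -235/2 (V = (42*(-17) + 9)/6 = (-714 + 9)/6 = (⅙)*(-705) = -235/2 ≈ -117.50)
V + 22536 = -235/2 + 22536 = 44837/2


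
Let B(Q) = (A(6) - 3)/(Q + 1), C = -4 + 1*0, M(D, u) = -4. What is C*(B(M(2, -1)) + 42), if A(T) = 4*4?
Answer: -452/3 ≈ -150.67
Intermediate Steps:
A(T) = 16
C = -4 (C = -4 + 0 = -4)
B(Q) = 13/(1 + Q) (B(Q) = (16 - 3)/(Q + 1) = 13/(1 + Q))
C*(B(M(2, -1)) + 42) = -4*(13/(1 - 4) + 42) = -4*(13/(-3) + 42) = -4*(13*(-1/3) + 42) = -4*(-13/3 + 42) = -4*113/3 = -452/3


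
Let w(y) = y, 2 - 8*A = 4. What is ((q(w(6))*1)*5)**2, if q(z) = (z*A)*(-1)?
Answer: 225/4 ≈ 56.250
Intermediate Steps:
A = -1/4 (A = 1/4 - 1/8*4 = 1/4 - 1/2 = -1/4 ≈ -0.25000)
q(z) = z/4 (q(z) = (z*(-1/4))*(-1) = -z/4*(-1) = z/4)
((q(w(6))*1)*5)**2 = ((((1/4)*6)*1)*5)**2 = (((3/2)*1)*5)**2 = ((3/2)*5)**2 = (15/2)**2 = 225/4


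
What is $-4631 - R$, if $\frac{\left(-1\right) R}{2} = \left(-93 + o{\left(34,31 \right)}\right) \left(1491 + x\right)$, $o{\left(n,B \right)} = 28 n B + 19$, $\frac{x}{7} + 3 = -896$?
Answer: $-282727183$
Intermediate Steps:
$x = -6293$ ($x = -21 + 7 \left(-896\right) = -21 - 6272 = -6293$)
$o{\left(n,B \right)} = 19 + 28 B n$ ($o{\left(n,B \right)} = 28 B n + 19 = 19 + 28 B n$)
$R = 282722552$ ($R = - 2 \left(-93 + \left(19 + 28 \cdot 31 \cdot 34\right)\right) \left(1491 - 6293\right) = - 2 \left(-93 + \left(19 + 29512\right)\right) \left(-4802\right) = - 2 \left(-93 + 29531\right) \left(-4802\right) = - 2 \cdot 29438 \left(-4802\right) = \left(-2\right) \left(-141361276\right) = 282722552$)
$-4631 - R = -4631 - 282722552 = -282727183$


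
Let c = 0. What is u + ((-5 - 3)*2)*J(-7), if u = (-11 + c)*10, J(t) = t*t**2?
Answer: 5378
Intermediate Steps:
J(t) = t**3
u = -110 (u = (-11 + 0)*10 = -11*10 = -110)
u + ((-5 - 3)*2)*J(-7) = -110 + ((-5 - 3)*2)*(-7)**3 = -110 - 8*2*(-343) = -110 - 16*(-343) = -110 + 5488 = 5378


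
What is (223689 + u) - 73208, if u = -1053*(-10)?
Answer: 161011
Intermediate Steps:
u = 10530
(223689 + u) - 73208 = (223689 + 10530) - 73208 = 234219 - 73208 = 161011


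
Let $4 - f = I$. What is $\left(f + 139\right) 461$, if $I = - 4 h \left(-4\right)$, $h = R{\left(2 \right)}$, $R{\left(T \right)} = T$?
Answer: $51171$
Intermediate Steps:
$h = 2$
$I = 32$ ($I = \left(-4\right) 2 \left(-4\right) = \left(-8\right) \left(-4\right) = 32$)
$f = -28$ ($f = 4 - 32 = -28$)
$\left(f + 139\right) 461 = \left(-28 + 139\right) 461 = 111 \cdot 461 = 51171$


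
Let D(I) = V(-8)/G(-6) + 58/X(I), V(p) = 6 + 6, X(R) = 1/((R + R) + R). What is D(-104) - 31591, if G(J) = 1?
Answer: -49675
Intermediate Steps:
X(R) = 1/(3*R) (X(R) = 1/(2*R + R) = 1/(3*R))
V(p) = 12
D(I) = 12 + 174*I (D(I) = 12/1 + 58/((1/(3*I))) = 12*1 + 58*(3*I) = 12 + 174*I)
D(-104) - 31591 = (12 + 174*(-104)) - 31591 = (12 - 18096) - 31591 = -18084 - 31591 = -49675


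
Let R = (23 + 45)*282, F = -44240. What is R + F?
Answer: -25064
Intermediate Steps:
R = 19176 (R = 68*282 = 19176)
R + F = 19176 - 44240 = -25064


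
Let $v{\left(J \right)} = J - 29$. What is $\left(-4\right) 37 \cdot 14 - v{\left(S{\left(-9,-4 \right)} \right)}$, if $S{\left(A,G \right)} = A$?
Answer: $-2034$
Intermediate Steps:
$v{\left(J \right)} = -29 + J$
$\left(-4\right) 37 \cdot 14 - v{\left(S{\left(-9,-4 \right)} \right)} = \left(-4\right) 37 \cdot 14 - \left(-29 - 9\right) = \left(-148\right) 14 - -38 = -2072 + 38 = -2034$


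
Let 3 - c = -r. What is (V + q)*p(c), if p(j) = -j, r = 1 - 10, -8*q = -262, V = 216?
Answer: 2985/2 ≈ 1492.5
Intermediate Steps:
q = 131/4 (q = -1/8*(-262) = 131/4 ≈ 32.750)
r = -9
c = -6 (c = 3 - (-1)*(-9) = 3 - 1*9 = 3 - 9 = -6)
(V + q)*p(c) = (216 + 131/4)*(-1*(-6)) = (995/4)*6 = 2985/2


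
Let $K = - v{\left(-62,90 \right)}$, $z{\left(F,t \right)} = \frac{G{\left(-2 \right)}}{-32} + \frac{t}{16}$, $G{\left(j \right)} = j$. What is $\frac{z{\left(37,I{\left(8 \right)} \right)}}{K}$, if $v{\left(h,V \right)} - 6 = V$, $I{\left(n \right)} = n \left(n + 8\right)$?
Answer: $- \frac{43}{512} \approx -0.083984$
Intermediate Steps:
$I{\left(n \right)} = n \left(8 + n\right)$
$v{\left(h,V \right)} = 6 + V$
$z{\left(F,t \right)} = \frac{1}{16} + \frac{t}{16}$ ($z{\left(F,t \right)} = - \frac{2}{-32} + \frac{t}{16} = \left(-2\right) \left(- \frac{1}{32}\right) + t \frac{1}{16} = \frac{1}{16} + \frac{t}{16}$)
$K = -96$ ($K = - (6 + 90) = \left(-1\right) 96 = -96$)
$\frac{z{\left(37,I{\left(8 \right)} \right)}}{K} = \frac{\frac{1}{16} + \frac{8 \left(8 + 8\right)}{16}}{-96} = \left(\frac{1}{16} + \frac{8 \cdot 16}{16}\right) \left(- \frac{1}{96}\right) = \left(\frac{1}{16} + \frac{1}{16} \cdot 128\right) \left(- \frac{1}{96}\right) = \left(\frac{1}{16} + 8\right) \left(- \frac{1}{96}\right) = \frac{129}{16} \left(- \frac{1}{96}\right) = - \frac{43}{512}$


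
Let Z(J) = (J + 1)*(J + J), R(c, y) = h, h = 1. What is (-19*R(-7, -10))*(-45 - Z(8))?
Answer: 3591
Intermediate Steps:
R(c, y) = 1
Z(J) = 2*J*(1 + J) (Z(J) = (1 + J)*(2*J) = 2*J*(1 + J))
(-19*R(-7, -10))*(-45 - Z(8)) = (-19*1)*(-45 - 2*8*(1 + 8)) = -19*(-45 - 2*8*9) = -19*(-45 - 1*144) = -19*(-45 - 144) = -19*(-189) = 3591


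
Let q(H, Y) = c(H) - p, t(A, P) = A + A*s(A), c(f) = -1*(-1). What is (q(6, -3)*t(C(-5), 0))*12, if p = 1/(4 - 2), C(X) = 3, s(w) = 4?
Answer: 90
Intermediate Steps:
c(f) = 1
p = 1/2 ≈ 0.50000
t(A, P) = 5*A (t(A, P) = A + A*4 = A + 4*A = 5*A)
q(H, Y) = 1/2 (q(H, Y) = 1 - 1*1/2 = 1 - 1/2 = 1/2)
(q(6, -3)*t(C(-5), 0))*12 = ((5*3)/2)*12 = ((1/2)*15)*12 = (15/2)*12 = 90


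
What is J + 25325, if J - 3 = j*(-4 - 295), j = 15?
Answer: 20843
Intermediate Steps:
J = -4482 (J = 3 + 15*(-4 - 295) = 3 + 15*(-299) = 3 - 4485 = -4482)
J + 25325 = -4482 + 25325 = 20843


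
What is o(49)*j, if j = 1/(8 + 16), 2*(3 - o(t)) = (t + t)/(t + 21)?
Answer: 23/240 ≈ 0.095833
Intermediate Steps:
o(t) = 3 - t/(21 + t) (o(t) = 3 - (t + t)/(2*(t + 21)) = 3 - 2*t/(2*(21 + t)) = 3 - t/(21 + t))
j = 1/24 ≈ 0.041667
o(49)*j = ((63 + 2*49)/(21 + 49))*(1/24) = ((63 + 98)/70)*(1/24) = ((1/70)*161)*(1/24) = (23/10)*(1/24) = 23/240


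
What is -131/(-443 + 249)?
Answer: 131/194 ≈ 0.67526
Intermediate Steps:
-131/(-443 + 249) = -131/(-194) = -131*(-1/194) = 131/194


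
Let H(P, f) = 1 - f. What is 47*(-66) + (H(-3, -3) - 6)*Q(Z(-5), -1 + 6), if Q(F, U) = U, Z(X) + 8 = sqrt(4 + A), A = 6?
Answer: -3112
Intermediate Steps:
Z(X) = -8 + sqrt(10) (Z(X) = -8 + sqrt(4 + 6) = -8 + sqrt(10))
47*(-66) + (H(-3, -3) - 6)*Q(Z(-5), -1 + 6) = 47*(-66) + ((1 - 1*(-3)) - 6)*(-1 + 6) = -3102 + ((1 + 3) - 6)*5 = -3102 + (4 - 6)*5 = -3102 - 2*5 = -3102 - 10 = -3112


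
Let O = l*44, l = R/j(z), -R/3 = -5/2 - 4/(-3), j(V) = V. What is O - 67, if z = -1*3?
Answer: -355/3 ≈ -118.33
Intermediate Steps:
z = -3
R = 7/2 (R = -3*(-5/2 - 4/(-3)) = -3*(-5*½ - 4*(-⅓)) = -3*(-5/2 + 4/3) = -3*(-7/6) = 7/2 ≈ 3.5000)
l = -7/6 (l = (7/2)/(-3) = (7/2)*(-⅓) = -7/6 ≈ -1.1667)
O = -154/3 (O = -7/6*44 = -154/3 ≈ -51.333)
O - 67 = -154/3 - 67 = -355/3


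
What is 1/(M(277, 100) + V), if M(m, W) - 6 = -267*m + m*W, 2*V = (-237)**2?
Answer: -2/36337 ≈ -5.5040e-5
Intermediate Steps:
V = 56169/2 (V = (1/2)*(-237)**2 = (1/2)*56169 = 56169/2 ≈ 28085.)
M(m, W) = 6 - 267*m + W*m (M(m, W) = 6 + (-267*m + m*W) = 6 + (-267*m + W*m) = 6 - 267*m + W*m)
1/(M(277, 100) + V) = 1/((6 - 267*277 + 100*277) + 56169/2) = 1/((6 - 73959 + 27700) + 56169/2) = 1/(-46253 + 56169/2) = 1/(-36337/2) = -2/36337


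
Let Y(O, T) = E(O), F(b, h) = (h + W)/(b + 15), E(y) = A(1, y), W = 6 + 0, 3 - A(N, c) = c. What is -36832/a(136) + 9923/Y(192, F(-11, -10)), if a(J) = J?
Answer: -1038847/3213 ≈ -323.33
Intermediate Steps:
A(N, c) = 3 - c
W = 6
E(y) = 3 - y
F(b, h) = (6 + h)/(15 + b) (F(b, h) = (h + 6)/(b + 15) = (6 + h)/(15 + b))
Y(O, T) = 3 - O
-36832/a(136) + 9923/Y(192, F(-11, -10)) = -36832/136 + 9923/(3 - 1*192) = -36832*1/136 + 9923/(3 - 192) = -4604/17 + 9923/(-189) = -4604/17 + 9923*(-1/189) = -4604/17 - 9923/189 = -1038847/3213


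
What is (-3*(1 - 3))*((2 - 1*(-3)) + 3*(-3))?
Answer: -24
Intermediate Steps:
(-3*(1 - 3))*((2 - 1*(-3)) + 3*(-3)) = (-3*(-2))*((2 + 3) - 9) = 6*(5 - 9) = 6*(-4) = -24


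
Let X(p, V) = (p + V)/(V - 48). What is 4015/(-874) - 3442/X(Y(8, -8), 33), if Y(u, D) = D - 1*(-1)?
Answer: 22510115/11362 ≈ 1981.2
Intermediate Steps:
Y(u, D) = 1 + D (Y(u, D) = D + 1 = 1 + D)
X(p, V) = (V + p)/(-48 + V)
4015/(-874) - 3442/X(Y(8, -8), 33) = 4015/(-874) - 3442*(-48 + 33)/(33 + (1 - 8)) = 4015*(-1/874) - 3442*(-15/(33 - 7)) = -4015/874 - 3442/((-1/15*26)) = -4015/874 - 3442/(-26/15) = -4015/874 - 3442*(-15/26) = -4015/874 + 25815/13 = 22510115/11362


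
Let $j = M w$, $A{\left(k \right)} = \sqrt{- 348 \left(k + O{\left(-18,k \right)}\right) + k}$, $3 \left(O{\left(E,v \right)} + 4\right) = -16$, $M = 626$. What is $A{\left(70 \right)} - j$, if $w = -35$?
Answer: $21910 + 3 i \sqrt{2338} \approx 21910.0 + 145.06 i$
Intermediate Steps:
$O{\left(E,v \right)} = - \frac{28}{3}$ ($O{\left(E,v \right)} = -4 + \frac{1}{3} \left(-16\right) = -4 - \frac{16}{3} = - \frac{28}{3}$)
$A{\left(k \right)} = \sqrt{3248 - 347 k}$ ($A{\left(k \right)} = \sqrt{- 348 \left(k - \frac{28}{3}\right) + k} = \sqrt{- 348 \left(- \frac{28}{3} + k\right) + k} = \sqrt{\left(3248 - 348 k\right) + k} = \sqrt{3248 - 347 k}$)
$j = -21910$ ($j = 626 \left(-35\right) = -21910$)
$A{\left(70 \right)} - j = \sqrt{3248 - 24290} - -21910 = \sqrt{3248 - 24290} + 21910 = \sqrt{-21042} + 21910 = 3 i \sqrt{2338} + 21910 = 21910 + 3 i \sqrt{2338}$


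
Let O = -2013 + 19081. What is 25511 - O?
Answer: 8443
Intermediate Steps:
O = 17068
25511 - O = 25511 - 1*17068 = 25511 - 17068 = 8443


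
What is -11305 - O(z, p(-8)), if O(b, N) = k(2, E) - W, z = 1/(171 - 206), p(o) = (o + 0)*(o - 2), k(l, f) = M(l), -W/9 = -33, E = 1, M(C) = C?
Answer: -11010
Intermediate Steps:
W = 297 (W = -9*(-33) = 297)
k(l, f) = l
p(o) = o*(-2 + o)
z = -1/35 (z = 1/(-35) = -1/35 ≈ -0.028571)
O(b, N) = -295 (O(b, N) = 2 - 1*297 = 2 - 297 = -295)
-11305 - O(z, p(-8)) = -11305 - 1*(-295) = -11305 + 295 = -11010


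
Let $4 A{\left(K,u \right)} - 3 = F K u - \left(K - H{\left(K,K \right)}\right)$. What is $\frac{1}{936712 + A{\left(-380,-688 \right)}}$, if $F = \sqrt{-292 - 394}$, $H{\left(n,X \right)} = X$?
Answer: $\frac{14987404}{60927591705801} - \frac{7320320 i \sqrt{14}}{60927591705801} \approx 2.4599 \cdot 10^{-7} - 4.4955 \cdot 10^{-7} i$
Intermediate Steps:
$F = 7 i \sqrt{14}$ ($F = \sqrt{-686} = 7 i \sqrt{14} \approx 26.192 i$)
$A{\left(K,u \right)} = \frac{3}{4} + \frac{7 i K u \sqrt{14}}{4}$ ($A{\left(K,u \right)} = \frac{3}{4} + \frac{7 i \sqrt{14} K u + \left(K - K\right)}{4} = \frac{3}{4} + \frac{7 i K \sqrt{14} u + 0}{4} = \frac{3}{4} + \frac{7 i K u \sqrt{14} + 0}{4} = \frac{3}{4} + \frac{7 i K u \sqrt{14}}{4}$)
$\frac{1}{936712 + A{\left(-380,-688 \right)}} = \frac{1}{936712 + \left(\frac{3}{4} + \frac{7}{4} i \left(-380\right) \left(-688\right) \sqrt{14}\right)} = \frac{1}{936712 + \left(\frac{3}{4} + 457520 i \sqrt{14}\right)} = \frac{1}{\frac{3746851}{4} + 457520 i \sqrt{14}}$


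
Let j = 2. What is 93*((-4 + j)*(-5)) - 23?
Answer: 907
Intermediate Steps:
93*((-4 + j)*(-5)) - 23 = 93*((-4 + 2)*(-5)) - 23 = 93*(-2*(-5)) - 23 = 93*10 - 23 = 930 - 23 = 907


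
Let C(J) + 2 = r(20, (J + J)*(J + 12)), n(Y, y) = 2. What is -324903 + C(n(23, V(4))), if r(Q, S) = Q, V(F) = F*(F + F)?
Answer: -324885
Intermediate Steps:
V(F) = 2*F² (V(F) = F*(2*F) = 2*F²)
C(J) = 18 (C(J) = -2 + 20 = 18)
-324903 + C(n(23, V(4))) = -324903 + 18 = -324885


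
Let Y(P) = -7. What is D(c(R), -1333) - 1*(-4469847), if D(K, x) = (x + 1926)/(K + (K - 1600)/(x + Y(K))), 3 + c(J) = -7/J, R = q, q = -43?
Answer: 211312811983/47279 ≈ 4.4695e+6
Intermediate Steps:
R = -43
c(J) = -3 - 7/J
D(K, x) = (1926 + x)/(K + (-1600 + K)/(-7 + x)) (D(K, x) = (x + 1926)/(K + (K - 1600)/(x - 7)) = (1926 + x)/(K + (-1600 + K)/(-7 + x)))
D(c(R), -1333) - 1*(-4469847) = (-13482 + (-1333)**2 + 1919*(-1333))/(-1600 - 6*(-3 - 7/(-43)) + (-3 - 7/(-43))*(-1333)) - 1*(-4469847) = (-13482 + 1776889 - 2558027)/(-1600 - 6*(-3 - 7*(-1/43)) + (-3 - 7*(-1/43))*(-1333)) + 4469847 = -794620/(-1600 - 6*(-3 + 7/43) + (-3 + 7/43)*(-1333)) + 4469847 = -794620/(-1600 - 6*(-122/43) - 122/43*(-1333)) + 4469847 = -794620/(-1600 + 732/43 + 3782) + 4469847 = -794620/(94558/43) + 4469847 = (43/94558)*(-794620) + 4469847 = -17084330/47279 + 4469847 = 211312811983/47279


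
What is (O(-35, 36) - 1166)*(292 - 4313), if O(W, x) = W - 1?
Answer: 4833242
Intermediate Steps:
O(W, x) = -1 + W
(O(-35, 36) - 1166)*(292 - 4313) = ((-1 - 35) - 1166)*(292 - 4313) = (-36 - 1166)*(-4021) = -1202*(-4021) = 4833242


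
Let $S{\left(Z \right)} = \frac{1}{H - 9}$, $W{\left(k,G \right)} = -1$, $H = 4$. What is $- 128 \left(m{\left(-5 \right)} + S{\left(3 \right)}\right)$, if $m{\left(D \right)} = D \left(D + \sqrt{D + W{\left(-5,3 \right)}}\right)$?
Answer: $- \frac{15872}{5} + 640 i \sqrt{6} \approx -3174.4 + 1567.7 i$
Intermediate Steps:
$m{\left(D \right)} = D \left(D + \sqrt{-1 + D}\right)$ ($m{\left(D \right)} = D \left(D + \sqrt{D - 1}\right) = D \left(D + \sqrt{-1 + D}\right)$)
$S{\left(Z \right)} = - \frac{1}{5}$ ($S{\left(Z \right)} = \frac{1}{4 - 9} = \frac{1}{-5} = - \frac{1}{5}$)
$- 128 \left(m{\left(-5 \right)} + S{\left(3 \right)}\right) = - 128 \left(- 5 \left(-5 + \sqrt{-1 - 5}\right) - \frac{1}{5}\right) = - 128 \left(- 5 \left(-5 + \sqrt{-6}\right) - \frac{1}{5}\right) = - 128 \left(- 5 \left(-5 + i \sqrt{6}\right) - \frac{1}{5}\right) = - 128 \left(\left(25 - 5 i \sqrt{6}\right) - \frac{1}{5}\right) = - 128 \left(\frac{124}{5} - 5 i \sqrt{6}\right) = - \frac{15872}{5} + 640 i \sqrt{6}$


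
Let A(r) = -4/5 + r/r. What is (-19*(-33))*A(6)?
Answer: 627/5 ≈ 125.40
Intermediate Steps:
A(r) = 1/5 (A(r) = -4*1/5 + 1 = -4/5 + 1 = 1/5)
(-19*(-33))*A(6) = -19*(-33)*(1/5) = 627*(1/5) = 627/5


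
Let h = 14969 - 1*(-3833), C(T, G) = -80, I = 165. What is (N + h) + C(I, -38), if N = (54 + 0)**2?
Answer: 21638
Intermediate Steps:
N = 2916 (N = 54**2 = 2916)
h = 18802 (h = 14969 + 3833 = 18802)
(N + h) + C(I, -38) = (2916 + 18802) - 80 = 21718 - 80 = 21638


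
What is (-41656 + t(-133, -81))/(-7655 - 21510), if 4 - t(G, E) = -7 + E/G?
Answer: 5538866/3878945 ≈ 1.4279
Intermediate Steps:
t(G, E) = 11 - E/G (t(G, E) = 4 - (-7 + E/G) = 4 + (7 - E/G) = 11 - E/G)
(-41656 + t(-133, -81))/(-7655 - 21510) = (-41656 + (11 - 1*(-81)/(-133)))/(-7655 - 21510) = (-41656 + (11 - 1*(-81)*(-1/133)))/(-29165) = (-41656 + (11 - 81/133))*(-1/29165) = (-41656 + 1382/133)*(-1/29165) = -5538866/133*(-1/29165) = 5538866/3878945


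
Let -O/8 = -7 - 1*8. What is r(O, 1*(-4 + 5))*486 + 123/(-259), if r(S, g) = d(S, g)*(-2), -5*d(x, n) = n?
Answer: 251133/1295 ≈ 193.93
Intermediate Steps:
d(x, n) = -n/5
O = 120 (O = -8*(-7 - 1*8) = -8*(-7 - 8) = -8*(-15) = 120)
r(S, g) = 2*g/5 (r(S, g) = -g/5*(-2) = 2*g/5)
r(O, 1*(-4 + 5))*486 + 123/(-259) = (2*(1*(-4 + 5))/5)*486 + 123/(-259) = (2*(1*1)/5)*486 + 123*(-1/259) = ((⅖)*1)*486 - 123/259 = (⅖)*486 - 123/259 = 972/5 - 123/259 = 251133/1295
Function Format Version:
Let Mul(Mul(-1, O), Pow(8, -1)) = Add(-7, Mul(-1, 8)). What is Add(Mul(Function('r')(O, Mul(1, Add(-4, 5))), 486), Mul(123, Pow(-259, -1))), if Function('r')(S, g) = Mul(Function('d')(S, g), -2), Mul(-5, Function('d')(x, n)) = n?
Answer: Rational(251133, 1295) ≈ 193.93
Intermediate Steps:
Function('d')(x, n) = Mul(Rational(-1, 5), n)
O = 120 (O = Mul(-8, Add(-7, Mul(-1, 8))) = Mul(-8, Add(-7, -8)) = Mul(-8, -15) = 120)
Function('r')(S, g) = Mul(Rational(2, 5), g) (Function('r')(S, g) = Mul(Mul(Rational(-1, 5), g), -2) = Mul(Rational(2, 5), g))
Add(Mul(Function('r')(O, Mul(1, Add(-4, 5))), 486), Mul(123, Pow(-259, -1))) = Add(Mul(Mul(Rational(2, 5), Mul(1, Add(-4, 5))), 486), Mul(123, Pow(-259, -1))) = Add(Mul(Mul(Rational(2, 5), Mul(1, 1)), 486), Mul(123, Rational(-1, 259))) = Add(Mul(Mul(Rational(2, 5), 1), 486), Rational(-123, 259)) = Add(Mul(Rational(2, 5), 486), Rational(-123, 259)) = Add(Rational(972, 5), Rational(-123, 259)) = Rational(251133, 1295)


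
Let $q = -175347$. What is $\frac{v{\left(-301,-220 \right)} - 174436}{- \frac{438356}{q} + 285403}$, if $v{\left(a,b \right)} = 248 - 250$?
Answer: $- \frac{30587179986}{50044998197} \approx -0.61119$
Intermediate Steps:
$v{\left(a,b \right)} = -2$
$\frac{v{\left(-301,-220 \right)} - 174436}{- \frac{438356}{q} + 285403} = \frac{-2 - 174436}{- \frac{438356}{-175347} + 285403} = - \frac{174438}{\left(-438356\right) \left(- \frac{1}{175347}\right) + 285403} = - \frac{174438}{\frac{438356}{175347} + 285403} = - \frac{174438}{\frac{50044998197}{175347}} = \left(-174438\right) \frac{175347}{50044998197} = - \frac{30587179986}{50044998197}$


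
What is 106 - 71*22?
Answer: -1456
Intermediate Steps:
106 - 71*22 = 106 - 1562 = -1456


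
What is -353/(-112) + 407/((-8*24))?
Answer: 1387/1344 ≈ 1.0320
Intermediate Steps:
-353/(-112) + 407/((-8*24)) = -353*(-1/112) + 407/(-192) = 353/112 + 407*(-1/192) = 353/112 - 407/192 = 1387/1344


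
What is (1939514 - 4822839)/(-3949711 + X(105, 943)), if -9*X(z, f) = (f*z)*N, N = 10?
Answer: 8649975/12179183 ≈ 0.71023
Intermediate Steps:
X(z, f) = -10*f*z/9 (X(z, f) = -f*z*10/9 = -10*f*z/9)
(1939514 - 4822839)/(-3949711 + X(105, 943)) = (1939514 - 4822839)/(-3949711 - 10/9*943*105) = -2883325/(-3949711 - 330050/3) = -2883325/(-12179183/3) = -2883325*(-3/12179183) = 8649975/12179183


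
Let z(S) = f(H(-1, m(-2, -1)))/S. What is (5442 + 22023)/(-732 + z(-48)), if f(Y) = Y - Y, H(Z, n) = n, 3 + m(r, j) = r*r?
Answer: -9155/244 ≈ -37.521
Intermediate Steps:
m(r, j) = -3 + r**2 (m(r, j) = -3 + r*r = -3 + r**2)
f(Y) = 0
z(S) = 0 (z(S) = 0/S = 0)
(5442 + 22023)/(-732 + z(-48)) = (5442 + 22023)/(-732 + 0) = 27465/(-732) = 27465*(-1/732) = -9155/244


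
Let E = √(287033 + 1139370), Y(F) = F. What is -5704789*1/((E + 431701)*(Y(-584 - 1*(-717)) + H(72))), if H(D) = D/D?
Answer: -2462763116089/24972819817732 + 5704789*√1426403/24972819817732 ≈ -0.098345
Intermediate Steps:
H(D) = 1
E = √1426403 ≈ 1194.3
-5704789*1/((E + 431701)*(Y(-584 - 1*(-717)) + H(72))) = -5704789*1/((√1426403 + 431701)*((-584 - 1*(-717)) + 1)) = -5704789*1/((431701 + √1426403)*((-584 + 717) + 1)) = -5704789*1/((133 + 1)*(431701 + √1426403)) = -5704789*1/(134*(431701 + √1426403)) = -5704789/(57847934 + 134*√1426403)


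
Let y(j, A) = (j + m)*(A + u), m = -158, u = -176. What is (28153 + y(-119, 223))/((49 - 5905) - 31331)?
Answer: -15134/37187 ≈ -0.40697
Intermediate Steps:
y(j, A) = (-176 + A)*(-158 + j) (y(j, A) = (j - 158)*(A - 176) = (-158 + j)*(-176 + A) = (-176 + A)*(-158 + j))
(28153 + y(-119, 223))/((49 - 5905) - 31331) = (28153 + (27808 - 176*(-119) - 158*223 + 223*(-119)))/((49 - 5905) - 31331) = (28153 + (27808 + 20944 - 35234 - 26537))/(-5856 - 31331) = (28153 - 13019)/(-37187) = 15134*(-1/37187) = -15134/37187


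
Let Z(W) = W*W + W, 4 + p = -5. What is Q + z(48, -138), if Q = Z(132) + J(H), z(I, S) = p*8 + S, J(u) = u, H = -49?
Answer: 17297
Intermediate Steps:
p = -9 (p = -4 - 5 = -9)
Z(W) = W + W**2 (Z(W) = W**2 + W = W + W**2)
z(I, S) = -72 + S (z(I, S) = -9*8 + S = -72 + S)
Q = 17507 (Q = 132*(1 + 132) - 49 = 132*133 - 49 = 17556 - 49 = 17507)
Q + z(48, -138) = 17507 + (-72 - 138) = 17507 - 210 = 17297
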